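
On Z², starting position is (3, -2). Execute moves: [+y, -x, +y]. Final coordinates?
(2, 0)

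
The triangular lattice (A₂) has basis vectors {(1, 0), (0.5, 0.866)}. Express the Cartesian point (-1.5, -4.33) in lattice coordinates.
b₁ - 5b₂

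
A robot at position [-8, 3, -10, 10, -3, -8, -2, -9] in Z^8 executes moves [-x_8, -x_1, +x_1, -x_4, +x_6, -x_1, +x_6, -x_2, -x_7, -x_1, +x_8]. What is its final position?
(-10, 2, -10, 9, -3, -6, -3, -9)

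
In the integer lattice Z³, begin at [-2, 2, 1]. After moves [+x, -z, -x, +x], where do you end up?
(-1, 2, 0)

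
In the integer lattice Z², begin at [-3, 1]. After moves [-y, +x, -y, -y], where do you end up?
(-2, -2)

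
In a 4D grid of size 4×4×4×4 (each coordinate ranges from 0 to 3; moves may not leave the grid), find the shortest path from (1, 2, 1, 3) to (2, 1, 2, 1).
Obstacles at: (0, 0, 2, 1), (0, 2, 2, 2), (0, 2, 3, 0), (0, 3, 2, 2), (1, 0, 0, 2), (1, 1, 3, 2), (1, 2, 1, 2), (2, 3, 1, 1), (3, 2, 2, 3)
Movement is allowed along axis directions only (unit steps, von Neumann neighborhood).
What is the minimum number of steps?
5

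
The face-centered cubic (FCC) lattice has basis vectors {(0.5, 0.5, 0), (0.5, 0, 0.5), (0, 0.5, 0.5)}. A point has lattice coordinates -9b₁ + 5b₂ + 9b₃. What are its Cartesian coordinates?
(-2, 0, 7)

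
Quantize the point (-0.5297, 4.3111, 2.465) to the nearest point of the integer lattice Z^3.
(-1, 4, 2)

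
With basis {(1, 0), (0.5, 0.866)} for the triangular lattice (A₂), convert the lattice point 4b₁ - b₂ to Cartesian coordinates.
(3.5, -0.866)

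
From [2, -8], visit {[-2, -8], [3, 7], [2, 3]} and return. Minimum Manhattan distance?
40
(one optimal route: (2, -8) → (-2, -8) → (3, 7) → (2, 3) → (2, -8))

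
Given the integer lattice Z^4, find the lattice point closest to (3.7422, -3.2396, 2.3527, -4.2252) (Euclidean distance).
(4, -3, 2, -4)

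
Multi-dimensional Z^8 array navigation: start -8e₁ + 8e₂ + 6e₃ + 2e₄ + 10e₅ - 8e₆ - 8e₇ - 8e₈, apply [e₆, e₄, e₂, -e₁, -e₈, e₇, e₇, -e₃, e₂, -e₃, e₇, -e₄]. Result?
(-9, 10, 4, 2, 10, -7, -5, -9)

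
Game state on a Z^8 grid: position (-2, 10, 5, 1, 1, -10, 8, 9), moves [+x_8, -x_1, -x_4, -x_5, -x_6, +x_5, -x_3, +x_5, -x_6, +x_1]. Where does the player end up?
(-2, 10, 4, 0, 2, -12, 8, 10)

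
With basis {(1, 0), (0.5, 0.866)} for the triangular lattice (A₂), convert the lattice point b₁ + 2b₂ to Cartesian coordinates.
(2, 1.732)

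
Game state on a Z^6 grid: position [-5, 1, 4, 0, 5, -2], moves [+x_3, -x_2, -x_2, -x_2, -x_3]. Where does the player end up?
(-5, -2, 4, 0, 5, -2)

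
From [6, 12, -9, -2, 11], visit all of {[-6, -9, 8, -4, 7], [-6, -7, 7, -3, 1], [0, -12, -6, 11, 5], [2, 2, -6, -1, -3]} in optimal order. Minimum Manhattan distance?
118
(one optimal route: (6, 12, -9, -2, 11) → (2, 2, -6, -1, -3) → (-6, -7, 7, -3, 1) → (-6, -9, 8, -4, 7) → (0, -12, -6, 11, 5))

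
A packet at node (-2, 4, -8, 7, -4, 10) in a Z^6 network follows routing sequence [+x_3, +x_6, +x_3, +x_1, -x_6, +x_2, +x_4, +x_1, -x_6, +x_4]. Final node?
(0, 5, -6, 9, -4, 9)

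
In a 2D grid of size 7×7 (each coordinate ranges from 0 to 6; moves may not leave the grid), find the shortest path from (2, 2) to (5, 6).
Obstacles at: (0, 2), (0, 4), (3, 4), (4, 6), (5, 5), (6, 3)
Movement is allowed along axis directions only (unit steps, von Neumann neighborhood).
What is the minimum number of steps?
9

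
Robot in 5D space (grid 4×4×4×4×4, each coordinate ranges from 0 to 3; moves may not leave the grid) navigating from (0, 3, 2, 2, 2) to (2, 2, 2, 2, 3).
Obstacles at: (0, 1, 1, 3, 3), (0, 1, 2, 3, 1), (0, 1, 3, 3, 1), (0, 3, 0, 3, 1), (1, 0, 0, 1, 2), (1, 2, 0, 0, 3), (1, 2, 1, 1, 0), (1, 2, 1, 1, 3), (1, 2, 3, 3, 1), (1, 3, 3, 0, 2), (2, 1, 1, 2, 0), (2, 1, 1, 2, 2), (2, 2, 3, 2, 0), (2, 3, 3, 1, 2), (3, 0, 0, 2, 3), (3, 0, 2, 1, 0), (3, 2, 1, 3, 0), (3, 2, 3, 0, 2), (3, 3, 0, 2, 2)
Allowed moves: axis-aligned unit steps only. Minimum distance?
4
(one shortest path: (0, 3, 2, 2, 2) → (1, 3, 2, 2, 2) → (2, 3, 2, 2, 2) → (2, 2, 2, 2, 2) → (2, 2, 2, 2, 3))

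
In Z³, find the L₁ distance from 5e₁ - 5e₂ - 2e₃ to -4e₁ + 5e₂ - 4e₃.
21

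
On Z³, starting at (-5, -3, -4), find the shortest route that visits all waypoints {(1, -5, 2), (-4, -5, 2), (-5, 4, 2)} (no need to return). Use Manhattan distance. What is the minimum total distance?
28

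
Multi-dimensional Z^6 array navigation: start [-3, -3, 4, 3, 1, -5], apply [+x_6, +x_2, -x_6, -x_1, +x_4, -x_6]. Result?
(-4, -2, 4, 4, 1, -6)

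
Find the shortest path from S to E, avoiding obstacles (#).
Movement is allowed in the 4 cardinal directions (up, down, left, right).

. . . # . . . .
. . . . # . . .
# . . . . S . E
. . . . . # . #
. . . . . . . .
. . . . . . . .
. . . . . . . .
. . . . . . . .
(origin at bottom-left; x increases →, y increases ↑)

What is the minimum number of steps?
2
(one shortest path: (5, 5) → (6, 5) → (7, 5))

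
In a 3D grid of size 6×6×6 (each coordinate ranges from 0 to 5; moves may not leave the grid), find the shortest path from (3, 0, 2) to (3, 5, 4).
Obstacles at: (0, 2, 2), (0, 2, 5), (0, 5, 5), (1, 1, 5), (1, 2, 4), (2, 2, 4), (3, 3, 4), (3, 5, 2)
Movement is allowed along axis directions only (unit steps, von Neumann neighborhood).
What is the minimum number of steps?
7
(one shortest path: (3, 0, 2) → (3, 1, 2) → (3, 2, 2) → (3, 3, 2) → (3, 4, 2) → (3, 4, 3) → (3, 5, 3) → (3, 5, 4))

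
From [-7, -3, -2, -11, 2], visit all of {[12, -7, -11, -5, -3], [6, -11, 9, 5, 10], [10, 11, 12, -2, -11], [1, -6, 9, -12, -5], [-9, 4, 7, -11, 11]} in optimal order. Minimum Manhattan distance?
213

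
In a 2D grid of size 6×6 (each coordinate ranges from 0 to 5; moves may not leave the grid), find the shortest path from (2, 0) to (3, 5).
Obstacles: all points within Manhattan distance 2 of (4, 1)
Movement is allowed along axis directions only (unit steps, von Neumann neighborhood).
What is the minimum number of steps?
8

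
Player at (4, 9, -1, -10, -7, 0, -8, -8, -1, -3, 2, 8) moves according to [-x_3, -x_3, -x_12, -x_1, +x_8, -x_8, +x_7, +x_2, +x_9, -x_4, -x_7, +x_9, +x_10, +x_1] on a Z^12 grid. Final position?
(4, 10, -3, -11, -7, 0, -8, -8, 1, -2, 2, 7)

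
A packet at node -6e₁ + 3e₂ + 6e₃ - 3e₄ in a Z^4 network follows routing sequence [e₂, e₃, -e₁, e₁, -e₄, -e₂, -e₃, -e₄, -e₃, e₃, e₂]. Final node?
(-6, 4, 6, -5)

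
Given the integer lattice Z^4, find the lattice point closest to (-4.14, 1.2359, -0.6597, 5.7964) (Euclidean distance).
(-4, 1, -1, 6)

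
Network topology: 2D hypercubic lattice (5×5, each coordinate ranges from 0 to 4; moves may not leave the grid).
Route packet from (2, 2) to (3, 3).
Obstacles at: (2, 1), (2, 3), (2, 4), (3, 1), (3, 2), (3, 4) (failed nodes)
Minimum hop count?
10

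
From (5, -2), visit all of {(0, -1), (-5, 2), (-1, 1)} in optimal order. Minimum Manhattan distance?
14
(one optimal route: (5, -2) → (0, -1) → (-1, 1) → (-5, 2))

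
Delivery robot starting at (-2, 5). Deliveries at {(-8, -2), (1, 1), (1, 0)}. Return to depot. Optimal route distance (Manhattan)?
32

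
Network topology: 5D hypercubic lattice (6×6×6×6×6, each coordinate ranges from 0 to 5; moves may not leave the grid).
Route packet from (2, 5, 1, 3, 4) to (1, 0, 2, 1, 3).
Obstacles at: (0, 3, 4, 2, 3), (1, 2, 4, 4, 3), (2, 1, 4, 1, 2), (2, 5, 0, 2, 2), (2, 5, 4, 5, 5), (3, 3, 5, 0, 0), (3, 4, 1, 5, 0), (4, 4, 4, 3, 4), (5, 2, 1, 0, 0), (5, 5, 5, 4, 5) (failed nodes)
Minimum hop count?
10
(one shortest path: (2, 5, 1, 3, 4) → (1, 5, 1, 3, 4) → (1, 4, 1, 3, 4) → (1, 3, 1, 3, 4) → (1, 2, 1, 3, 4) → (1, 1, 1, 3, 4) → (1, 0, 1, 3, 4) → (1, 0, 2, 3, 4) → (1, 0, 2, 2, 4) → (1, 0, 2, 1, 4) → (1, 0, 2, 1, 3))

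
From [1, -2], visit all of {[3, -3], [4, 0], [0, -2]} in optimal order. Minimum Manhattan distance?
9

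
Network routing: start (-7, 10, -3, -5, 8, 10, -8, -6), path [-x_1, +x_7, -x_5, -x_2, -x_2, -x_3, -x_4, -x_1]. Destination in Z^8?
(-9, 8, -4, -6, 7, 10, -7, -6)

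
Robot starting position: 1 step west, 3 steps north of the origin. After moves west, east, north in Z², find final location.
(-1, 4)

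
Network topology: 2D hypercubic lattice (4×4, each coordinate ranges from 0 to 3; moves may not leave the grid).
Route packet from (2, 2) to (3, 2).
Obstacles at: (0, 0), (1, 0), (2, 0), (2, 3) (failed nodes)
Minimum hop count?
1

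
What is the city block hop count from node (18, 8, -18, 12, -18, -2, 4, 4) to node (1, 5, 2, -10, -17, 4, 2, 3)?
72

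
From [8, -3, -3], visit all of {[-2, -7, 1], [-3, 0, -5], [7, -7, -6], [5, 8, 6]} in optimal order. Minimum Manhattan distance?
65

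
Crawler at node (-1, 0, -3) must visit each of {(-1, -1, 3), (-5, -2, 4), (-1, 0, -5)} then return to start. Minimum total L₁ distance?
30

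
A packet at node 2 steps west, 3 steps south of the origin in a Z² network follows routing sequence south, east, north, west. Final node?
(-2, -3)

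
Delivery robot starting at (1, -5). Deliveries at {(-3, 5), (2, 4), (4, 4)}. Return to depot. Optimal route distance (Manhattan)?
34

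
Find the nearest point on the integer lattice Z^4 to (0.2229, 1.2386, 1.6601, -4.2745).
(0, 1, 2, -4)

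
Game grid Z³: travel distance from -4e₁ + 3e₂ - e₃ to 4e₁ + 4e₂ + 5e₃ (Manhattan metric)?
15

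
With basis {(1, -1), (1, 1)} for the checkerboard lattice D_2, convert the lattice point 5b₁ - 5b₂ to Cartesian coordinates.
(0, -10)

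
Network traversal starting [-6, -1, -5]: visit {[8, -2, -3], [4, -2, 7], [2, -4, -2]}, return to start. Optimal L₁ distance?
58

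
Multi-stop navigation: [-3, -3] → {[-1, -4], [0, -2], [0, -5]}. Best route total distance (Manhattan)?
8
(one optimal route: (-3, -3) → (-1, -4) → (0, -5) → (0, -2))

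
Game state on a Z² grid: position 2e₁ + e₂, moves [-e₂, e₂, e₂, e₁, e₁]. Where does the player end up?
(4, 2)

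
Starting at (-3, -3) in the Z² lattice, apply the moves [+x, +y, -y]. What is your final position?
(-2, -3)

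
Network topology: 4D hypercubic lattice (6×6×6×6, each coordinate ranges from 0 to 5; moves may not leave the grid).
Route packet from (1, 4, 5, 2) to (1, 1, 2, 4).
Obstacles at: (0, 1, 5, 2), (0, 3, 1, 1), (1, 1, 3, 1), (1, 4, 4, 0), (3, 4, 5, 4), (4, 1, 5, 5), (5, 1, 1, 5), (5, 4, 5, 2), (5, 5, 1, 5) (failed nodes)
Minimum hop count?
8
(one shortest path: (1, 4, 5, 2) → (1, 3, 5, 2) → (1, 2, 5, 2) → (1, 1, 5, 2) → (1, 1, 4, 2) → (1, 1, 3, 2) → (1, 1, 2, 2) → (1, 1, 2, 3) → (1, 1, 2, 4))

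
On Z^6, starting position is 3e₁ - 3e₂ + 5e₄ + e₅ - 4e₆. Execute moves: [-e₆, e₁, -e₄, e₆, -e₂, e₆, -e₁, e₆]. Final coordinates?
(3, -4, 0, 4, 1, -2)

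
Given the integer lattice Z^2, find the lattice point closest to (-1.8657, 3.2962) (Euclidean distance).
(-2, 3)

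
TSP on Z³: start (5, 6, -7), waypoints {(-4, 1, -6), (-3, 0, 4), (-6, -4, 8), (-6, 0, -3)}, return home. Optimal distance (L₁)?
72
(one optimal route: (5, 6, -7) → (-4, 1, -6) → (-6, 0, -3) → (-6, -4, 8) → (-3, 0, 4) → (5, 6, -7))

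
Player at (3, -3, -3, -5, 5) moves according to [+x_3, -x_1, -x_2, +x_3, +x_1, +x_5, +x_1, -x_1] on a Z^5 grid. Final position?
(3, -4, -1, -5, 6)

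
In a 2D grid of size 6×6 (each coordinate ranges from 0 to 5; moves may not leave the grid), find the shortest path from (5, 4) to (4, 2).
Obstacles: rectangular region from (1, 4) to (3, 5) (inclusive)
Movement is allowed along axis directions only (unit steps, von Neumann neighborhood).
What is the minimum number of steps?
3
(one shortest path: (5, 4) → (4, 4) → (4, 3) → (4, 2))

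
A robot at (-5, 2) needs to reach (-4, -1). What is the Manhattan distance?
4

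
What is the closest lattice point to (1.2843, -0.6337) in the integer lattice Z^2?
(1, -1)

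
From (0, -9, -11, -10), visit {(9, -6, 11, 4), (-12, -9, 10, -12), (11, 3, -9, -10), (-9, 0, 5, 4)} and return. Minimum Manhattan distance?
168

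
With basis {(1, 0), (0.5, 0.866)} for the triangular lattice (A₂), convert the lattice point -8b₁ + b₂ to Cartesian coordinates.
(-7.5, 0.866)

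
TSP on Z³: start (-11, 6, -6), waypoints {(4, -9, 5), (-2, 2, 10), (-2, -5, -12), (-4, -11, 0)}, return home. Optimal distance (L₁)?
112
(one optimal route: (-11, 6, -6) → (-2, 2, 10) → (4, -9, 5) → (-4, -11, 0) → (-2, -5, -12) → (-11, 6, -6))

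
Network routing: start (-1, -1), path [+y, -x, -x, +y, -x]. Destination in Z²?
(-4, 1)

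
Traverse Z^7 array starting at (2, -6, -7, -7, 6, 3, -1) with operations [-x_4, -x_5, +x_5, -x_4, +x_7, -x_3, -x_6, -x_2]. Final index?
(2, -7, -8, -9, 6, 2, 0)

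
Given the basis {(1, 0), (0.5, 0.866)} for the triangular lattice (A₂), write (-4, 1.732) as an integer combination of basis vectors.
-5b₁ + 2b₂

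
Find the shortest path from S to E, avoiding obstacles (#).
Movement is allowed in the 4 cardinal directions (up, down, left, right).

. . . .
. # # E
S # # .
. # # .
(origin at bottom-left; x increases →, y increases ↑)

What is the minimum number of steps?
6
(one shortest path: (0, 1) → (0, 2) → (0, 3) → (1, 3) → (2, 3) → (3, 3) → (3, 2))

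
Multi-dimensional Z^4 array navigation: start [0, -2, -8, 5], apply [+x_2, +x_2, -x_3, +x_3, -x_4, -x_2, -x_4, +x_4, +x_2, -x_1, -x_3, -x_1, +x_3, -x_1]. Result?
(-3, 0, -8, 4)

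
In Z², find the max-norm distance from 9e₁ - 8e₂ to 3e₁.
8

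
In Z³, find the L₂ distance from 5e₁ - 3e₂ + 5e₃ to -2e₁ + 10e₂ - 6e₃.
18.412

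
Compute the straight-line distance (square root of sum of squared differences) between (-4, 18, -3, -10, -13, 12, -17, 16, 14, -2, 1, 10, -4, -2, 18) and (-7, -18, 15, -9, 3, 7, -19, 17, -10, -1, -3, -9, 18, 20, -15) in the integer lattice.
70.1926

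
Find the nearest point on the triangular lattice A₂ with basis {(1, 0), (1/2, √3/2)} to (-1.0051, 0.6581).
(-1.5, 0.866)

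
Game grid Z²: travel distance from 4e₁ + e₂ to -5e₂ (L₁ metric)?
10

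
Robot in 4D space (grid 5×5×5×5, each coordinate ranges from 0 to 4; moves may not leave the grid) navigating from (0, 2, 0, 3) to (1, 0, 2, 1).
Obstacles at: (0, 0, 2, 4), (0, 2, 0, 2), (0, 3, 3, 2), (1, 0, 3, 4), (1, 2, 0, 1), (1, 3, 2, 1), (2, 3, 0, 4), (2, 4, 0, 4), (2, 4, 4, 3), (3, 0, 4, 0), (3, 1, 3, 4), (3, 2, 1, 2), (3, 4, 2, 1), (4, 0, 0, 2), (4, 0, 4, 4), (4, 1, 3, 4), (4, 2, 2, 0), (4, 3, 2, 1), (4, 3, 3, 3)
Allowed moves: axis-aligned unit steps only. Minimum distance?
7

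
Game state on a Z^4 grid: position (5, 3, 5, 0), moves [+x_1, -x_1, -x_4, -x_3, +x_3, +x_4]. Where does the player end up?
(5, 3, 5, 0)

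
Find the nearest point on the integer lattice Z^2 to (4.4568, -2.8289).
(4, -3)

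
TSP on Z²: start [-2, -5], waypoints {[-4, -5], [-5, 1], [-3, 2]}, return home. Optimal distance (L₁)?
20
(one optimal route: (-2, -5) → (-4, -5) → (-5, 1) → (-3, 2) → (-2, -5))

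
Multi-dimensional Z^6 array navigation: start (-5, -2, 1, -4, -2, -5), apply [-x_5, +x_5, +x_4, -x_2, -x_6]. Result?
(-5, -3, 1, -3, -2, -6)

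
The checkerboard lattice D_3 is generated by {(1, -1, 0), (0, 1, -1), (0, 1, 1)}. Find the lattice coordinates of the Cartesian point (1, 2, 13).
b₁ - 5b₂ + 8b₃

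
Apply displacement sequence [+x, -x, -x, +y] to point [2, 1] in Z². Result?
(1, 2)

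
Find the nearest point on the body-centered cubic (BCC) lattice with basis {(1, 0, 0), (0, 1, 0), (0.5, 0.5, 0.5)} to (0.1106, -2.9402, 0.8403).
(0, -3, 1)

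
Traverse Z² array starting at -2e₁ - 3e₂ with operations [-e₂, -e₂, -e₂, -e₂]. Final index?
(-2, -7)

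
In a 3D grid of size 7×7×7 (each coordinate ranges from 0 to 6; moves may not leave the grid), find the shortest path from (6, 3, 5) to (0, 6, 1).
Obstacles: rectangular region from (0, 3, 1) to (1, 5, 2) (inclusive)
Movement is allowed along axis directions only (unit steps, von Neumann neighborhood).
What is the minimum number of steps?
13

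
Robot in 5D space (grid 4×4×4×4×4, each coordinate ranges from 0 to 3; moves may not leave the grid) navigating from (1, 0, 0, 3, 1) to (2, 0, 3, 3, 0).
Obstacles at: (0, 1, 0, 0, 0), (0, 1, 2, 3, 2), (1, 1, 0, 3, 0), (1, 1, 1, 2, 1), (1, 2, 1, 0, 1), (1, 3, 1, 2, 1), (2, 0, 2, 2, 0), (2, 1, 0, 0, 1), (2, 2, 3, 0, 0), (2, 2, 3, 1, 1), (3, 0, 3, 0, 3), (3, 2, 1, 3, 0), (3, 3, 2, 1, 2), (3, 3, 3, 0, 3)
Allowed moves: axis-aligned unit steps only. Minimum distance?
5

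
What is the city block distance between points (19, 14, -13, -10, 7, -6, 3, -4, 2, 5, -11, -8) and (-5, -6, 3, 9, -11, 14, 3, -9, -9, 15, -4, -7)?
151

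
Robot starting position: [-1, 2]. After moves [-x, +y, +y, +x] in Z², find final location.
(-1, 4)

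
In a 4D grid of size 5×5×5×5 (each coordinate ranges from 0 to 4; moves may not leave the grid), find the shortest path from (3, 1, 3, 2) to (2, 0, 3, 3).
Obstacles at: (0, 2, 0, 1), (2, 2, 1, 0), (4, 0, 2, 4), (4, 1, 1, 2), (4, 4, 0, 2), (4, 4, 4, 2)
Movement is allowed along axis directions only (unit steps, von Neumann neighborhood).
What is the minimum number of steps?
3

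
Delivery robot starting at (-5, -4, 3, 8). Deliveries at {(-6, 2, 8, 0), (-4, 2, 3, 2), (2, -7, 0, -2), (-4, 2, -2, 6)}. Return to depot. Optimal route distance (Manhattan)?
82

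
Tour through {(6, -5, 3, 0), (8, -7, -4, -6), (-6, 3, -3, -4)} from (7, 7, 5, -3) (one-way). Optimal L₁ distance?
62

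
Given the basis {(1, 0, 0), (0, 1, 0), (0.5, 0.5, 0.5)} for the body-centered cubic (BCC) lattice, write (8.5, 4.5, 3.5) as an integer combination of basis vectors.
5b₁ + b₂ + 7b₃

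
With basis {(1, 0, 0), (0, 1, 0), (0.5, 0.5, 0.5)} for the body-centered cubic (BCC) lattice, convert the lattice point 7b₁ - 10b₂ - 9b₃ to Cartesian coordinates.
(2.5, -14.5, -4.5)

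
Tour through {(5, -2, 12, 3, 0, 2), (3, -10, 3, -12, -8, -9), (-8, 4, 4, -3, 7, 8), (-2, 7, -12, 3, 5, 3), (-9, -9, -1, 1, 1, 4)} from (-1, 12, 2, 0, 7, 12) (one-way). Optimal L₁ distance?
195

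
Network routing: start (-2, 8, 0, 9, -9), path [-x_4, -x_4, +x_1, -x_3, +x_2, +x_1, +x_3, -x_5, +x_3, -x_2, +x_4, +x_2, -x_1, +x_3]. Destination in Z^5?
(-1, 9, 2, 8, -10)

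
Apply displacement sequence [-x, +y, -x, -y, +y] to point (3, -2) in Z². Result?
(1, -1)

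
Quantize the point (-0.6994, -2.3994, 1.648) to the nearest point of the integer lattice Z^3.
(-1, -2, 2)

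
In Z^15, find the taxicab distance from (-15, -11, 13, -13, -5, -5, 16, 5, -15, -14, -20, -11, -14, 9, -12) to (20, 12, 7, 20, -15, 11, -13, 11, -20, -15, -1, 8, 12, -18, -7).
260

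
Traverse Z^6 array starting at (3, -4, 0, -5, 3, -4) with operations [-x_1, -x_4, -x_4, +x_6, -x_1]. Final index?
(1, -4, 0, -7, 3, -3)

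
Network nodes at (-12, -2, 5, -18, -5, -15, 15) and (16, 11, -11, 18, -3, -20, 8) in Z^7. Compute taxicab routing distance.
107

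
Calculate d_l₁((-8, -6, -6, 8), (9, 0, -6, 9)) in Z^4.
24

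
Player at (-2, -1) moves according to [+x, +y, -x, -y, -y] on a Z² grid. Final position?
(-2, -2)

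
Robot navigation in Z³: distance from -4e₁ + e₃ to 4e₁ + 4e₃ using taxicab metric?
11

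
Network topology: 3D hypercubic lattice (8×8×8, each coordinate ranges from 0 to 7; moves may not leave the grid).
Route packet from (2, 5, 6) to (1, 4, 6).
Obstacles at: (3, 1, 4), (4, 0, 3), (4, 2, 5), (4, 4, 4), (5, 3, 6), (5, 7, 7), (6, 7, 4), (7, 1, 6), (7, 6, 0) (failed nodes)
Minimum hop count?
2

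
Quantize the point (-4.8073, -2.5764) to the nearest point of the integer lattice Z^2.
(-5, -3)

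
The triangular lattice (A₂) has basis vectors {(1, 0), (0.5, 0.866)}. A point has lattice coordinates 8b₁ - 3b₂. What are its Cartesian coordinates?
(6.5, -2.598)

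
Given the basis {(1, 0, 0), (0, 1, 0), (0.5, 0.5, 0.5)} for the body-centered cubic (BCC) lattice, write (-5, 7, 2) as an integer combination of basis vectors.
-7b₁ + 5b₂ + 4b₃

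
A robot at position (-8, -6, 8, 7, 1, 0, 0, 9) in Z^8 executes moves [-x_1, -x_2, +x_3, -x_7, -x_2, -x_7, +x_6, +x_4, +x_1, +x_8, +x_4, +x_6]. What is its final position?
(-8, -8, 9, 9, 1, 2, -2, 10)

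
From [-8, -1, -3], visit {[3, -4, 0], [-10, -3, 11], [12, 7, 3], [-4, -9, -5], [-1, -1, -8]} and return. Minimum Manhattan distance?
124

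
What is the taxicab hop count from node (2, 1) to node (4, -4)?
7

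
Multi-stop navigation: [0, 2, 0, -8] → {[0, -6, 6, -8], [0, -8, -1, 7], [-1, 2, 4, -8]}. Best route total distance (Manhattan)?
40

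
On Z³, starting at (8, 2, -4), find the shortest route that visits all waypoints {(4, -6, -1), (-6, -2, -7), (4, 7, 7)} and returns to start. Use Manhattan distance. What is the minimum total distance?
82
(one optimal route: (8, 2, -4) → (-6, -2, -7) → (4, -6, -1) → (4, 7, 7) → (8, 2, -4))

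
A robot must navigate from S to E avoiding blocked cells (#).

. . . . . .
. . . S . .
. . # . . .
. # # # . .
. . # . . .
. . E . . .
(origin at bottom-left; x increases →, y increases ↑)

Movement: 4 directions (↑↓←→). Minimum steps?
7
(one shortest path: (3, 4) → (4, 4) → (4, 3) → (4, 2) → (4, 1) → (3, 1) → (3, 0) → (2, 0))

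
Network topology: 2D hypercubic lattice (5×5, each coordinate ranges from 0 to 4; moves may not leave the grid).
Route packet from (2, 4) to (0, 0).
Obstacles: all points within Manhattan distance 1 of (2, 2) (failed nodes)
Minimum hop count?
6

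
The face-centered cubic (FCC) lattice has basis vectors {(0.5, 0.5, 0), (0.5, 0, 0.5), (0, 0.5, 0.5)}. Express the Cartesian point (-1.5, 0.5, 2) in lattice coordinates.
-3b₁ + 4b₃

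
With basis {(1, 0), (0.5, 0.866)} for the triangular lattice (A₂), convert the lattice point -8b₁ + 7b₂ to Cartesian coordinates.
(-4.5, 6.062)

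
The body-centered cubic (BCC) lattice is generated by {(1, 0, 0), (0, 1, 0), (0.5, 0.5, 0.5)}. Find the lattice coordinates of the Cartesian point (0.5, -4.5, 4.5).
-4b₁ - 9b₂ + 9b₃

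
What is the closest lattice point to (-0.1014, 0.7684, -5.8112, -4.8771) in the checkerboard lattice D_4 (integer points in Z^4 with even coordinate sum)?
(0, 1, -6, -5)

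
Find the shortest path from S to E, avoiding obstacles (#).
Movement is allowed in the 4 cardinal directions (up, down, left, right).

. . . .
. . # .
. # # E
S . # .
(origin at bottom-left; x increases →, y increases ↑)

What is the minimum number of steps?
8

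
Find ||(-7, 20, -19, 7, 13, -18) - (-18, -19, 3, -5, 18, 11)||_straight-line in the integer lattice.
56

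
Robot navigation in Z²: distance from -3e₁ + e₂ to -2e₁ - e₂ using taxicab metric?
3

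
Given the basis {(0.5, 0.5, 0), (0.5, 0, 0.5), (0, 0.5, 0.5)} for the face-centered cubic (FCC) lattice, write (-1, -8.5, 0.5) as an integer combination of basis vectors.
-10b₁ + 8b₂ - 7b₃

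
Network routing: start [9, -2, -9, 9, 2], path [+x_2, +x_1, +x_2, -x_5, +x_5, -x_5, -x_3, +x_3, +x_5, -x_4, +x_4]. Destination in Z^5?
(10, 0, -9, 9, 2)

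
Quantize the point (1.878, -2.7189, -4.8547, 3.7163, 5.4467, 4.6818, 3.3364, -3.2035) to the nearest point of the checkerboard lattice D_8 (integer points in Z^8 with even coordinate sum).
(2, -3, -5, 4, 5, 5, 3, -3)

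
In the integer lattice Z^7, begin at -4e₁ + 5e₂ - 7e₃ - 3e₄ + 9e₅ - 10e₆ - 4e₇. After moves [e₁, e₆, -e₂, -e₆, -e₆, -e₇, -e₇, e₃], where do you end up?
(-3, 4, -6, -3, 9, -11, -6)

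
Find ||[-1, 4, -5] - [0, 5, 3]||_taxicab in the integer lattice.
10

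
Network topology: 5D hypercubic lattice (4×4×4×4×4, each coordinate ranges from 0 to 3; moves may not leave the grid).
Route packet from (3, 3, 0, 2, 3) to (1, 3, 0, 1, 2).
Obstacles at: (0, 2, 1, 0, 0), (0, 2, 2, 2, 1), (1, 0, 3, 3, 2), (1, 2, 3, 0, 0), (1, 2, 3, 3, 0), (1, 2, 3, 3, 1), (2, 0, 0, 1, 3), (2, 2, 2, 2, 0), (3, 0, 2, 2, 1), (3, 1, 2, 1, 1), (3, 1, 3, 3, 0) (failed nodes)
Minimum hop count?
4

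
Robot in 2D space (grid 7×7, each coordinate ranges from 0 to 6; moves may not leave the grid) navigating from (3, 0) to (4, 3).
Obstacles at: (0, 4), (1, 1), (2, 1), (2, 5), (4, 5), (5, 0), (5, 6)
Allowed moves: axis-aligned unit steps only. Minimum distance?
4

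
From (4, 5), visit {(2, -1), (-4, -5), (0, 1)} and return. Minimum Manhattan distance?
36
(one optimal route: (4, 5) → (2, -1) → (-4, -5) → (0, 1) → (4, 5))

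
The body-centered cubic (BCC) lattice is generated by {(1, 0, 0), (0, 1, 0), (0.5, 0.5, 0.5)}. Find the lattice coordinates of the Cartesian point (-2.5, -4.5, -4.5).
2b₁ - 9b₃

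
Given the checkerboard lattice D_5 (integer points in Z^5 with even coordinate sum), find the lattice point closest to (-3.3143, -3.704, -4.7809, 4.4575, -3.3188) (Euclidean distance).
(-3, -4, -5, 5, -3)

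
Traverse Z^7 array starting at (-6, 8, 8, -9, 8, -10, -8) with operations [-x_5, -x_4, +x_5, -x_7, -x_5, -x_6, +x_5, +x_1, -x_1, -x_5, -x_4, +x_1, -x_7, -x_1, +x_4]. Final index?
(-6, 8, 8, -10, 7, -11, -10)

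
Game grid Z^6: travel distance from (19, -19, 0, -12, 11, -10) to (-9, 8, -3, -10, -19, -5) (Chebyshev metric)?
30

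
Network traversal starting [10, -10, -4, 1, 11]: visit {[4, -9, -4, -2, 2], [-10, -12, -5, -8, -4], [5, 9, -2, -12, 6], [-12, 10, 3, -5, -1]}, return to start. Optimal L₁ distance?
168
(one optimal route: (10, -10, -4, 1, 11) → (4, -9, -4, -2, 2) → (-10, -12, -5, -8, -4) → (-12, 10, 3, -5, -1) → (5, 9, -2, -12, 6) → (10, -10, -4, 1, 11))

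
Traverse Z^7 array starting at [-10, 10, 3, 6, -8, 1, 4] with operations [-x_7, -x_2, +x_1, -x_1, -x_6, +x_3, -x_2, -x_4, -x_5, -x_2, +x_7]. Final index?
(-10, 7, 4, 5, -9, 0, 4)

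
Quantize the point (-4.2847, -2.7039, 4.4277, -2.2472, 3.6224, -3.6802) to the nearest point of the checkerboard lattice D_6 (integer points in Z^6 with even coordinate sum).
(-4, -3, 5, -2, 4, -4)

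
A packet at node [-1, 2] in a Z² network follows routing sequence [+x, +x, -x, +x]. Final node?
(1, 2)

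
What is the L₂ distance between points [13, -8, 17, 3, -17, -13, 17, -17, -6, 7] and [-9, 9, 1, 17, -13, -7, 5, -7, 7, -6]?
43.1161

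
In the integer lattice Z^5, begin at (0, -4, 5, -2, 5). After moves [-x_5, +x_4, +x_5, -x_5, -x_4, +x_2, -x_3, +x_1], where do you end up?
(1, -3, 4, -2, 4)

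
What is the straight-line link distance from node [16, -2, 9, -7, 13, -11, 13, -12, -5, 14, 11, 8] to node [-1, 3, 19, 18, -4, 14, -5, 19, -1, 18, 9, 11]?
57.2975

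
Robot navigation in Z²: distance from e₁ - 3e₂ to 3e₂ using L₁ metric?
7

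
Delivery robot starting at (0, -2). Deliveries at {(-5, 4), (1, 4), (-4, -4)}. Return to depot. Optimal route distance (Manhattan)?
28
(one optimal route: (0, -2) → (1, 4) → (-5, 4) → (-4, -4) → (0, -2))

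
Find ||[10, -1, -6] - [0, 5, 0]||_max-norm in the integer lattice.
10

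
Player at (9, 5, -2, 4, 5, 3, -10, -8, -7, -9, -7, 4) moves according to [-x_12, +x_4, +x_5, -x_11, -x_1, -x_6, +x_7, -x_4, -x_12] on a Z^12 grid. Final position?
(8, 5, -2, 4, 6, 2, -9, -8, -7, -9, -8, 2)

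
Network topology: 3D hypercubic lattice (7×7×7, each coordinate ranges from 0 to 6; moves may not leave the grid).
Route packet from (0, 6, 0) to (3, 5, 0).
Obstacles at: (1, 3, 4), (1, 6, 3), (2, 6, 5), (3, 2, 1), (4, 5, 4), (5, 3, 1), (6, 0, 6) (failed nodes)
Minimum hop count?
4
(one shortest path: (0, 6, 0) → (1, 6, 0) → (2, 6, 0) → (3, 6, 0) → (3, 5, 0))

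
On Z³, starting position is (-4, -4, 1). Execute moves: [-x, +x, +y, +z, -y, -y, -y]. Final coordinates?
(-4, -6, 2)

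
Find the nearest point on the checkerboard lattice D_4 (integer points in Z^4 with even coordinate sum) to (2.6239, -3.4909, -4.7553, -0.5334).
(3, -3, -5, -1)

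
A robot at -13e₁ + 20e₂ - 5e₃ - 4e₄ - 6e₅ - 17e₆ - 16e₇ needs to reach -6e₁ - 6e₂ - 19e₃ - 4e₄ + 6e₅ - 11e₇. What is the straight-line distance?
37.1349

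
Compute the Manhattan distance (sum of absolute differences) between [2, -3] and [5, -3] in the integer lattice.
3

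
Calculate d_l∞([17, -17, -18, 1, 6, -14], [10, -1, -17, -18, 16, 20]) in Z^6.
34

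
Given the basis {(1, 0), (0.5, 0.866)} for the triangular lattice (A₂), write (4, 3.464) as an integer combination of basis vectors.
2b₁ + 4b₂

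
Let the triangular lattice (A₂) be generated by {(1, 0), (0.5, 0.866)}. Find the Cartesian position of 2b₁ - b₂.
(1.5, -0.866)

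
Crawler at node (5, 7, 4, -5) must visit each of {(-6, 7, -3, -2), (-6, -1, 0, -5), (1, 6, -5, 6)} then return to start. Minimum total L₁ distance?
80
(one optimal route: (5, 7, 4, -5) → (-6, -1, 0, -5) → (-6, 7, -3, -2) → (1, 6, -5, 6) → (5, 7, 4, -5))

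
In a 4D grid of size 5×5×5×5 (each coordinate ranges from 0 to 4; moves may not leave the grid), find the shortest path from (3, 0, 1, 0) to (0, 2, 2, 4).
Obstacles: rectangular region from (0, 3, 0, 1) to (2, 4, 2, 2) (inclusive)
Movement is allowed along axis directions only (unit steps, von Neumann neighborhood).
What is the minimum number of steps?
10
(one shortest path: (3, 0, 1, 0) → (2, 0, 1, 0) → (1, 0, 1, 0) → (0, 0, 1, 0) → (0, 1, 1, 0) → (0, 2, 1, 0) → (0, 2, 2, 0) → (0, 2, 2, 1) → (0, 2, 2, 2) → (0, 2, 2, 3) → (0, 2, 2, 4))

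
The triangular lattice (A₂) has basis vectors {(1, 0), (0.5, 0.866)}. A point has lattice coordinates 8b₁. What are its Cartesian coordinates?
(8, 0)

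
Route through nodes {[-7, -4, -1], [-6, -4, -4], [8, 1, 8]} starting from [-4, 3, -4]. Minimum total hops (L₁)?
42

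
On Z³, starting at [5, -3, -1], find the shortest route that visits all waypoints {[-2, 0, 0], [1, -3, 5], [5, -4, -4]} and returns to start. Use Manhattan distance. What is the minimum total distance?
40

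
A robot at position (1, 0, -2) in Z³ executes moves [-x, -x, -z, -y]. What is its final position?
(-1, -1, -3)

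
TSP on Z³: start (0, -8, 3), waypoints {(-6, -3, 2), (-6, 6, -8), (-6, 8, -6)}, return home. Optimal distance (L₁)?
66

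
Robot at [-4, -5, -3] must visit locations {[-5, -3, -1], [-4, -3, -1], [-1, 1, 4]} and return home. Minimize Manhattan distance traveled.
34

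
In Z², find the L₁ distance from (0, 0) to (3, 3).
6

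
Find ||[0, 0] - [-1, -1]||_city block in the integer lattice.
2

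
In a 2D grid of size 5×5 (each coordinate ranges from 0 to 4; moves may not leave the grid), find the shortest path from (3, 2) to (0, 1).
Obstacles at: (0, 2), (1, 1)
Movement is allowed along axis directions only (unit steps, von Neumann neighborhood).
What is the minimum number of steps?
6
(one shortest path: (3, 2) → (2, 2) → (2, 1) → (2, 0) → (1, 0) → (0, 0) → (0, 1))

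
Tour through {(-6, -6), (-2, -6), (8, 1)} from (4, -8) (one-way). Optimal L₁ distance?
33
(one optimal route: (4, -8) → (-6, -6) → (-2, -6) → (8, 1))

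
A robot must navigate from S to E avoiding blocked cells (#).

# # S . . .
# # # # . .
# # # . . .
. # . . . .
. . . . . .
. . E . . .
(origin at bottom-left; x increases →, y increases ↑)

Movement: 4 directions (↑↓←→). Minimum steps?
9
(one shortest path: (2, 5) → (3, 5) → (4, 5) → (4, 4) → (4, 3) → (3, 3) → (3, 2) → (2, 2) → (2, 1) → (2, 0))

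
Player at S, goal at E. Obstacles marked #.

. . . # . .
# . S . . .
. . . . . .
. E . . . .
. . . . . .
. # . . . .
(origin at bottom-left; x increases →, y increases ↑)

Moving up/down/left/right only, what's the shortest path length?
3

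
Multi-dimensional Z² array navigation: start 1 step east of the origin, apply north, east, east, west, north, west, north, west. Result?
(0, 3)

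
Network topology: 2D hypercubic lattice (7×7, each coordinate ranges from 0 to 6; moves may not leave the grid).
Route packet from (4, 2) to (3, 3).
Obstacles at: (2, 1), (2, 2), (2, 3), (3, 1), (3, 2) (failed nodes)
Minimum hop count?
2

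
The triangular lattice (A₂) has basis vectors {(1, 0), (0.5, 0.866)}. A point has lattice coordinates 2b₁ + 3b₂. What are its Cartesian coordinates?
(3.5, 2.598)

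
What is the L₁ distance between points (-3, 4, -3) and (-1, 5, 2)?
8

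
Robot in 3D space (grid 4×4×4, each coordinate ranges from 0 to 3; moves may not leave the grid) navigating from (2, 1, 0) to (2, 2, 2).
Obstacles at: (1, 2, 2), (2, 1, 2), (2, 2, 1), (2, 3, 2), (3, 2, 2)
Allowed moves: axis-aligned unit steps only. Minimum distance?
7
(one shortest path: (2, 1, 0) → (1, 1, 0) → (1, 1, 1) → (1, 1, 2) → (1, 1, 3) → (2, 1, 3) → (2, 2, 3) → (2, 2, 2))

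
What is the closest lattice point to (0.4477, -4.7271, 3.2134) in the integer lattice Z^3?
(0, -5, 3)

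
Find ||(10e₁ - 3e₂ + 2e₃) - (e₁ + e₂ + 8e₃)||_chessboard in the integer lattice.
9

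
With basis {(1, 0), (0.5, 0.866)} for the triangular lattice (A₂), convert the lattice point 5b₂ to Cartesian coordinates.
(2.5, 4.33)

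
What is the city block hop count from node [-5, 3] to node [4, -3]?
15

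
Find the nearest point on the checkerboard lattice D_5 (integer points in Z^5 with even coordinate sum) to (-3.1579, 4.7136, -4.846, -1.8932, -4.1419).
(-3, 4, -5, -2, -4)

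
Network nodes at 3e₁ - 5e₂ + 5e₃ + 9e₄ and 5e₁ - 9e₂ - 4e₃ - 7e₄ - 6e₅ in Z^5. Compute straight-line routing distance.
19.8242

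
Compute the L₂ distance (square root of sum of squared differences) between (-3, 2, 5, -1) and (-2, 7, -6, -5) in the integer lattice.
12.7671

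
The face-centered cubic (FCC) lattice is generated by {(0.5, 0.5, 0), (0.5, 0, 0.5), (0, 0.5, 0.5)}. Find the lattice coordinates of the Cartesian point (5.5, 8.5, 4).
10b₁ + b₂ + 7b₃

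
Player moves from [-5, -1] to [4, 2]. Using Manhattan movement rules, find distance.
12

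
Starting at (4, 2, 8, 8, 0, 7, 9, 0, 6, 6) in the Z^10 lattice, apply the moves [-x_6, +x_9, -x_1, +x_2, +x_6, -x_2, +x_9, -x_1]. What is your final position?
(2, 2, 8, 8, 0, 7, 9, 0, 8, 6)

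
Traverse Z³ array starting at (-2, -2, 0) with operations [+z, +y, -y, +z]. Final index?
(-2, -2, 2)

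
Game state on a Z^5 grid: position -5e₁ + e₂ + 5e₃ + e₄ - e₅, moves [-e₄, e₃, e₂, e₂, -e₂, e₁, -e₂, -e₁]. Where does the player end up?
(-5, 1, 6, 0, -1)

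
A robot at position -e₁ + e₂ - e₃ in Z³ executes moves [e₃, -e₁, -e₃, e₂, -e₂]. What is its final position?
(-2, 1, -1)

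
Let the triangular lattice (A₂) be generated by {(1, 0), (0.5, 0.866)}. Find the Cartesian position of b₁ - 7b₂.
(-2.5, -6.062)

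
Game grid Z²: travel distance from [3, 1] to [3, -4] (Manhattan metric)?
5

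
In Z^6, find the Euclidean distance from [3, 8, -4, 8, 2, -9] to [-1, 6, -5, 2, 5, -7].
8.3666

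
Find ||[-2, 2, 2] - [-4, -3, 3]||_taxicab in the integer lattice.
8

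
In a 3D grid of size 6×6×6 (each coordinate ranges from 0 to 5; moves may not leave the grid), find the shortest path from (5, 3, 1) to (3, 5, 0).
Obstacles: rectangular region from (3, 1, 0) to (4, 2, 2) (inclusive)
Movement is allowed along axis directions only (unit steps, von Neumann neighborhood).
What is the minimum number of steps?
5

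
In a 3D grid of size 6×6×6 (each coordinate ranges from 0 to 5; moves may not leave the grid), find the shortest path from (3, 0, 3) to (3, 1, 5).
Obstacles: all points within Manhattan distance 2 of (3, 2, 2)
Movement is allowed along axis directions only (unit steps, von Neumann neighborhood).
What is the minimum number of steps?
3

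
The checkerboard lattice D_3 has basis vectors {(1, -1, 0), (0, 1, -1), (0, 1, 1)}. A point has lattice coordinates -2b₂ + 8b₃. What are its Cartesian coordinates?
(0, 6, 10)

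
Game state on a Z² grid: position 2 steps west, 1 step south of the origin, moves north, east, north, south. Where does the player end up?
(-1, 0)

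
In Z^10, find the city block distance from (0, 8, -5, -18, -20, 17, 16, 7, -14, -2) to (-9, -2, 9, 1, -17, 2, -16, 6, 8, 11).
138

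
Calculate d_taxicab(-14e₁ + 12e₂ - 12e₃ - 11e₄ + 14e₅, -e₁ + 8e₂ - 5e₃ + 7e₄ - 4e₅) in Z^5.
60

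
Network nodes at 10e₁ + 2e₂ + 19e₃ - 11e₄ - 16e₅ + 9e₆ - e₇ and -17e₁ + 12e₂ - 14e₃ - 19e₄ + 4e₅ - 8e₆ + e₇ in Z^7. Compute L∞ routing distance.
33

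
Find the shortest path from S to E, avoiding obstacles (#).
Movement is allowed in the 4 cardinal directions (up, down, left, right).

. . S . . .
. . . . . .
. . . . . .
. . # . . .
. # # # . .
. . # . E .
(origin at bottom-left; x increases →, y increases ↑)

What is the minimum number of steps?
7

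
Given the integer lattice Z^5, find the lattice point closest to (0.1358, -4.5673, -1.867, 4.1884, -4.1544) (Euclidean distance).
(0, -5, -2, 4, -4)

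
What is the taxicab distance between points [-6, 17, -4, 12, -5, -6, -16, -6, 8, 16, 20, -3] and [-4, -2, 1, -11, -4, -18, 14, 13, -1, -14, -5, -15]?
187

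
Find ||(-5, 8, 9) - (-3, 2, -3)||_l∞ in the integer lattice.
12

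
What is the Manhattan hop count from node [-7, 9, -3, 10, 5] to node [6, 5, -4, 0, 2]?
31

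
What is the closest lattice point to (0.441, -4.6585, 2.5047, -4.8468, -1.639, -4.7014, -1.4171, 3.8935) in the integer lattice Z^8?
(0, -5, 3, -5, -2, -5, -1, 4)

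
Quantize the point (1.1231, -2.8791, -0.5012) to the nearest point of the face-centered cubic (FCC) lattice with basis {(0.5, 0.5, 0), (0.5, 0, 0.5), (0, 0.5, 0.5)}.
(1.5, -3, -0.5)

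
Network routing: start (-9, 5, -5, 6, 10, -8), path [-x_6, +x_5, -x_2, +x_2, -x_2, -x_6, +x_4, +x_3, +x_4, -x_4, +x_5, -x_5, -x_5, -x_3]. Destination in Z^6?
(-9, 4, -5, 7, 10, -10)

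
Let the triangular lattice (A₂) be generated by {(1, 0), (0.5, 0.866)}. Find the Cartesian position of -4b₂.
(-2, -3.464)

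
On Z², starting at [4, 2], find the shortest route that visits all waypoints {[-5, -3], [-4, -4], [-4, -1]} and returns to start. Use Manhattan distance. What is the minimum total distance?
30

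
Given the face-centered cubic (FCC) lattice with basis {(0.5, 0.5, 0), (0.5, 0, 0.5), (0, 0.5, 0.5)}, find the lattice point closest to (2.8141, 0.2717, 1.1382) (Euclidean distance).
(3, 0, 1)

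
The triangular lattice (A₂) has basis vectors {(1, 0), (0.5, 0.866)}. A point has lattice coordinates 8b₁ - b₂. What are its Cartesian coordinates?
(7.5, -0.866)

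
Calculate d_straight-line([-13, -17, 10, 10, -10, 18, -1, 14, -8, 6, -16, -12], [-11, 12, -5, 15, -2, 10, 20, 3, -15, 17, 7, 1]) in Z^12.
51.5073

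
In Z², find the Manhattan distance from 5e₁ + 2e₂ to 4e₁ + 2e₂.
1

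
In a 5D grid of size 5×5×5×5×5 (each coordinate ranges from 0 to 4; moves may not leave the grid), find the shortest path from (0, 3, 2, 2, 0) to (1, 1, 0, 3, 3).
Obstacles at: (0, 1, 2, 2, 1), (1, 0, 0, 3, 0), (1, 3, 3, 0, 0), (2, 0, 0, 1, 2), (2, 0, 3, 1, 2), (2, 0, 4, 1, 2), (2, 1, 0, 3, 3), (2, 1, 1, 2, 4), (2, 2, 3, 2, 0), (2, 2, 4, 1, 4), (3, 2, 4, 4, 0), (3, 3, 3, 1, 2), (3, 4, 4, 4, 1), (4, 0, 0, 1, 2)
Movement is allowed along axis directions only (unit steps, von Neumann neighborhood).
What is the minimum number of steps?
9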